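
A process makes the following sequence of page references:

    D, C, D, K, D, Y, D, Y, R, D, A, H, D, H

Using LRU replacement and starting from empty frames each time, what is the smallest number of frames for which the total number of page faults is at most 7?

3

f=1: 14 faults
f=2: 9 faults
f=3: 7 faults
f=4: 7 faults
f=5: 7 faults
f=6: 7 faults
f=7: 7 faults
Smallest f with faults ≤ 7 is 3.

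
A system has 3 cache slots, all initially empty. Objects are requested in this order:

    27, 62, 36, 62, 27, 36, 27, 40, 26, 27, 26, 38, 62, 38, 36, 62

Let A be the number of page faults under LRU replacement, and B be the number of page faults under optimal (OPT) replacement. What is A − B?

Under LRU: F F F . . . . F F . . F F . F . → 8 faults.
Under OPT: F F F . . . . F F . . F . . F . → 7 faults.
A − B = 8 − 7 = 1.

1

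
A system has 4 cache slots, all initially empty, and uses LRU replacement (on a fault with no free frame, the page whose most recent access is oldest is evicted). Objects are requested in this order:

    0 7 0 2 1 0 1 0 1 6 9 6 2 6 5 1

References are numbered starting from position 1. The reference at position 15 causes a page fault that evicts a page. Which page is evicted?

1

pos 1: 0 -> miss, frames [0]
pos 2: 7 -> miss, frames [0, 7]
pos 3: 0 -> hit
pos 4: 2 -> miss, frames [7, 0, 2]
pos 5: 1 -> miss, frames [7, 0, 2, 1]
pos 6: 0 -> hit
pos 7: 1 -> hit
pos 8: 0 -> hit
pos 9: 1 -> hit
pos 10: 6 -> miss, evict 7, frames [2, 0, 1, 6]
pos 11: 9 -> miss, evict 2, frames [0, 1, 6, 9]
pos 12: 6 -> hit
pos 13: 2 -> miss, evict 0, frames [1, 9, 6, 2]
pos 14: 6 -> hit
pos 15: 5 -> miss, evict 1, frames [9, 2, 6, 5]
At position 15, page 1 is evicted.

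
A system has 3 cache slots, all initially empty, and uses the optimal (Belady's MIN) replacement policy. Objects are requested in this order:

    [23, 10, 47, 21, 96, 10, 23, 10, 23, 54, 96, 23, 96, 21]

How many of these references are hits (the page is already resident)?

7

23 → miss, frames (23)
10 → miss, frames (23 10)
47 → miss, frames (23 10 47)
21 → miss, evict 47, frames (23 10 21)
96 → miss, evict 21, frames (23 10 96)
10 → hit
23 → hit
10 → hit
23 → hit
54 → miss, evict 10, frames (23 96 54)
96 → hit
23 → hit
96 → hit
21 → miss, evict 54, frames (23 96 21)
Hits: 7.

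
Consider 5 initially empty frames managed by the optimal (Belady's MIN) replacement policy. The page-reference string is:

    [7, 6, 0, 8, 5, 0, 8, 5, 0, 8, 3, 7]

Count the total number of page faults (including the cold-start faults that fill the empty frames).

6

7: miss, frames {7}
6: miss, frames {7,6}
0: miss, frames {7,6,0}
8: miss, frames {7,6,0,8}
5: miss, frames {7,6,0,8,5}
0: hit
8: hit
5: hit
0: hit
8: hit
3: miss, evict 5, frames {7,6,0,8,3}
7: hit
Page faults: 6.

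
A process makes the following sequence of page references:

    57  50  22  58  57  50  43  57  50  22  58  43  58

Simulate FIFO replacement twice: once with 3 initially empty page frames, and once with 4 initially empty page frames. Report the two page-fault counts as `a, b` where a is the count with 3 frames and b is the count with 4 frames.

3 frames: F F F F F F F . . F F . . → 9 faults.
4 frames: F F F F . . F F F F F F . → 10 faults.
10 > 9: adding a frame increased faults — Belady's anomaly.

9, 10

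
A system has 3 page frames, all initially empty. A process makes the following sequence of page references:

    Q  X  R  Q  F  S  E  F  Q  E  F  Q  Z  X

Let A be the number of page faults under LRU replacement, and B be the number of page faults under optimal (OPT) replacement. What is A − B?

1

Under LRU: F F F . F F F . F . . . F F → 9 faults.
Under OPT: F F F . F F F . . . . . F F → 8 faults.
A − B = 9 − 8 = 1.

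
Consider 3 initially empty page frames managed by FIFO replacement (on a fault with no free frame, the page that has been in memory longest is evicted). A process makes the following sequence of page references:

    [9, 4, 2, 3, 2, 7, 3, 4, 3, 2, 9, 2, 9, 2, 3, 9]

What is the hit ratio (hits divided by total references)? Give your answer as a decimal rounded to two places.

9: miss, frames {9}
4: miss, frames {9,4}
2: miss, frames {9,4,2}
3: miss, evict 9, frames {4,2,3}
2: hit
7: miss, evict 4, frames {2,3,7}
3: hit
4: miss, evict 2, frames {3,7,4}
3: hit
2: miss, evict 3, frames {7,4,2}
9: miss, evict 7, frames {4,2,9}
2: hit
9: hit
2: hit
3: miss, evict 4, frames {2,9,3}
9: hit
Hits: 7 of 16 references → 7/16 = 0.4375.

0.44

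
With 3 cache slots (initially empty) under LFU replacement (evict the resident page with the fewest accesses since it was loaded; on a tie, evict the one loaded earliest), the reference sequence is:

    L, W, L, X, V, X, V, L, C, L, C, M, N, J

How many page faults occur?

L → miss, frames (L)
W → miss, frames (L W)
L → hit
X → miss, frames (L W X)
V → miss, evict W, frames (L X V)
X → hit
V → hit
L → hit
C → miss, evict X, frames (L V C)
L → hit
C → hit
M → miss, evict V, frames (L C M)
N → miss, evict M, frames (L C N)
J → miss, evict N, frames (L C J)
Page faults: 8.

8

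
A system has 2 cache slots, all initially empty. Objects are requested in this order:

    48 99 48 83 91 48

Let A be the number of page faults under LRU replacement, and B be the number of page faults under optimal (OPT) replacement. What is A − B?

Under LRU: F F . F F F → 5 faults.
Under OPT: F F . F F . → 4 faults.
A − B = 5 − 4 = 1.

1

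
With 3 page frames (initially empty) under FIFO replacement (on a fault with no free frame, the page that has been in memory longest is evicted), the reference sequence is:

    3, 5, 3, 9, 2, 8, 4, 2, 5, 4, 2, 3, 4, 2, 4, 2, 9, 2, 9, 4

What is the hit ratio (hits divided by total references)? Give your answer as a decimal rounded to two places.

3 -> fault, frames (3)
5 -> fault, frames (3 5)
3 -> hit
9 -> fault, frames (3 5 9)
2 -> fault, evict 3, frames (5 9 2)
8 -> fault, evict 5, frames (9 2 8)
4 -> fault, evict 9, frames (2 8 4)
2 -> hit
5 -> fault, evict 2, frames (8 4 5)
4 -> hit
2 -> fault, evict 8, frames (4 5 2)
3 -> fault, evict 4, frames (5 2 3)
4 -> fault, evict 5, frames (2 3 4)
2 -> hit
4 -> hit
2 -> hit
9 -> fault, evict 2, frames (3 4 9)
2 -> fault, evict 3, frames (4 9 2)
9 -> hit
4 -> hit
Hits: 8 of 20 references → 8/20 = 0.4000.

0.40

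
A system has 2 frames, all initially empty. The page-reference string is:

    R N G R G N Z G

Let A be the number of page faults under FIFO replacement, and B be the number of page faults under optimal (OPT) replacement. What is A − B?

Under FIFO: F F F F . F F F → 7 faults.
Under OPT: F F F . . F F . → 5 faults.
A − B = 7 − 5 = 2.

2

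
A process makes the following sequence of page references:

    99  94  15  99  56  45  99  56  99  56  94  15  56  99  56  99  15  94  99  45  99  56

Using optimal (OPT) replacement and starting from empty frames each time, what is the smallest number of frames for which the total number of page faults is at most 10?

3

f=1: 22 faults
f=2: 13 faults
f=3: 9 faults
f=4: 7 faults
f=5: 5 faults
Smallest f with faults ≤ 10 is 3.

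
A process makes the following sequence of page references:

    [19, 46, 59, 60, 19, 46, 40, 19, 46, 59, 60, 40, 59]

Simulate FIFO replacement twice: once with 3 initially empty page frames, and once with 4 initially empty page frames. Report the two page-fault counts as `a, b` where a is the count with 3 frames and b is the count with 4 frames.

3 frames: F F F F F F F . . F F . . → 9 faults.
4 frames: F F F F . . F F F F F F . → 10 faults.
10 > 9: adding a frame increased faults — Belady's anomaly.

9, 10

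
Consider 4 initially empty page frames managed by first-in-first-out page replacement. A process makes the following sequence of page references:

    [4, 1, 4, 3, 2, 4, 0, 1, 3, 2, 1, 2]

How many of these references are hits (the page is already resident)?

7

4: fault, frames (4)
1: fault, frames (4 1)
4: hit
3: fault, frames (4 1 3)
2: fault, frames (4 1 3 2)
4: hit
0: fault, evict 4, frames (1 3 2 0)
1: hit
3: hit
2: hit
1: hit
2: hit
Hits: 7.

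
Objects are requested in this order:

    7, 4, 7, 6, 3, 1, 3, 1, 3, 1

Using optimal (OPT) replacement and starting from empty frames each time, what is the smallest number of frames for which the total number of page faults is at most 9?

2

f=1: 10 faults
f=2: 5 faults
f=3: 5 faults
f=4: 5 faults
f=5: 5 faults
Smallest f with faults ≤ 9 is 2.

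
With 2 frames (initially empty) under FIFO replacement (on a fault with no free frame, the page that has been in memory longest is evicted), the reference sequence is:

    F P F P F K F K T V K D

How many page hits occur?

4

F -> fault, frames (F)
P -> fault, frames (F P)
F -> hit
P -> hit
F -> hit
K -> fault, evict F, frames (P K)
F -> fault, evict P, frames (K F)
K -> hit
T -> fault, evict K, frames (F T)
V -> fault, evict F, frames (T V)
K -> fault, evict T, frames (V K)
D -> fault, evict V, frames (K D)
Hits: 4.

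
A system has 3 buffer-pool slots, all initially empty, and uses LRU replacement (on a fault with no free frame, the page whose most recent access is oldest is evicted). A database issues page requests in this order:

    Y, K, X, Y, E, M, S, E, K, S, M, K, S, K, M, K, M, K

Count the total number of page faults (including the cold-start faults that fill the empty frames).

Y: fault, frames (Y)
K: fault, frames (Y K)
X: fault, frames (Y K X)
Y: hit
E: fault, evict K, frames (X Y E)
M: fault, evict X, frames (Y E M)
S: fault, evict Y, frames (E M S)
E: hit
K: fault, evict M, frames (S E K)
S: hit
M: fault, evict E, frames (K S M)
K: hit
S: hit
K: hit
M: hit
K: hit
M: hit
K: hit
Page faults: 8.

8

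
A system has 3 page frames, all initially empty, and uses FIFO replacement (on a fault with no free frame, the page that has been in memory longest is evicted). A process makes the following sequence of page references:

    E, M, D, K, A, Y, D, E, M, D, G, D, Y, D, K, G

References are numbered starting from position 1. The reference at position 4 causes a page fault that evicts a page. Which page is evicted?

pos 1: E -> miss, frames {E}
pos 2: M -> miss, frames {E,M}
pos 3: D -> miss, frames {E,M,D}
pos 4: K -> miss, evict E, frames {M,D,K}
At position 4, page E is evicted.

E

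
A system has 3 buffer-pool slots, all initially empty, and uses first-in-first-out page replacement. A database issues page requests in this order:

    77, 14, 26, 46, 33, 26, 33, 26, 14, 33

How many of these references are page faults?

6

77 → fault, frames (77)
14 → fault, frames (77 14)
26 → fault, frames (77 14 26)
46 → fault, evict 77, frames (14 26 46)
33 → fault, evict 14, frames (26 46 33)
26 → hit
33 → hit
26 → hit
14 → fault, evict 26, frames (46 33 14)
33 → hit
Page faults: 6.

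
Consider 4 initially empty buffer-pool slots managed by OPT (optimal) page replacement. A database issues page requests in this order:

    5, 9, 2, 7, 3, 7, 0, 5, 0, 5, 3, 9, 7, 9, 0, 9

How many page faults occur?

7

5: fault, frames (5)
9: fault, frames (5 9)
2: fault, frames (5 9 2)
7: fault, frames (5 9 2 7)
3: fault, evict 2, frames (5 9 7 3)
7: hit
0: fault, evict 7, frames (5 9 3 0)
5: hit
0: hit
5: hit
3: hit
9: hit
7: fault, evict 3, frames (5 9 0 7)
9: hit
0: hit
9: hit
Page faults: 7.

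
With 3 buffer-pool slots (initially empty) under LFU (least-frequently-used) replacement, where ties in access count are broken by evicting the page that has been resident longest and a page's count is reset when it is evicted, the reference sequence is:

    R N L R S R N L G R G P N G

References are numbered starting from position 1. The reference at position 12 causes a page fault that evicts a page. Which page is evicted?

pos 1: R: fault, frames {R}
pos 2: N: fault, frames {R,N}
pos 3: L: fault, frames {R,N,L}
pos 4: R: hit
pos 5: S: fault, evict N, frames {R,L,S}
pos 6: R: hit
pos 7: N: fault, evict L, frames {R,S,N}
pos 8: L: fault, evict S, frames {R,N,L}
pos 9: G: fault, evict N, frames {R,L,G}
pos 10: R: hit
pos 11: G: hit
pos 12: P: fault, evict L, frames {R,G,P}
At position 12, page L is evicted.

L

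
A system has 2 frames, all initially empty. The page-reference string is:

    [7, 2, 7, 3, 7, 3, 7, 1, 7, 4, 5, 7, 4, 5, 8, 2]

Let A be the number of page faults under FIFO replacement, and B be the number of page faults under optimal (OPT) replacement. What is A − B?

Under FIFO: F F . F F . . F . F F F F F F F → 12 faults.
Under OPT: F F . F . . . F . F F . F . F F → 9 faults.
A − B = 12 − 9 = 3.

3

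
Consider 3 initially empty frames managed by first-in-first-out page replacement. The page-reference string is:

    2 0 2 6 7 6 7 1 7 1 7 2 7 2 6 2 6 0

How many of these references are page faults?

8

2 → miss, frames (2)
0 → miss, frames (2 0)
2 → hit
6 → miss, frames (2 0 6)
7 → miss, evict 2, frames (0 6 7)
6 → hit
7 → hit
1 → miss, evict 0, frames (6 7 1)
7 → hit
1 → hit
7 → hit
2 → miss, evict 6, frames (7 1 2)
7 → hit
2 → hit
6 → miss, evict 7, frames (1 2 6)
2 → hit
6 → hit
0 → miss, evict 1, frames (2 6 0)
Page faults: 8.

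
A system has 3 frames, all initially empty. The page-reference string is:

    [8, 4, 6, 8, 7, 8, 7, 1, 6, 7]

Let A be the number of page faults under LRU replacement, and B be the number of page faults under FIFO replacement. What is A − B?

-2

Under LRU: F F F . F . . F F . → 6 faults.
Under FIFO: F F F . F F . F F F → 8 faults.
A − B = 6 − 8 = -2.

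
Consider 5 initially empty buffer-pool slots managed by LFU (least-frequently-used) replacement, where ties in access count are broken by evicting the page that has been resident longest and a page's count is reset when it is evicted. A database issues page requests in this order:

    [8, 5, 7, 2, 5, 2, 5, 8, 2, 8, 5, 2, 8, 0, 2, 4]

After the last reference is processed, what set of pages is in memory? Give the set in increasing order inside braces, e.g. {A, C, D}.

8: fault, frames [8]
5: fault, frames [8, 5]
7: fault, frames [8, 5, 7]
2: fault, frames [8, 5, 7, 2]
5: hit
2: hit
5: hit
8: hit
2: hit
8: hit
5: hit
2: hit
8: hit
0: fault, frames [8, 5, 7, 2, 0]
2: hit
4: fault, evict 7, frames [8, 5, 2, 0, 4]

{0, 2, 4, 5, 8}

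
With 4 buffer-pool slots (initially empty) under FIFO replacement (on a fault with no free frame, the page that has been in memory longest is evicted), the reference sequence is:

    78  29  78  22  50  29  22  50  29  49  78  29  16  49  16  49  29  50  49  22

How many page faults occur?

78: miss, frames (78)
29: miss, frames (78 29)
78: hit
22: miss, frames (78 29 22)
50: miss, frames (78 29 22 50)
29: hit
22: hit
50: hit
29: hit
49: miss, evict 78, frames (29 22 50 49)
78: miss, evict 29, frames (22 50 49 78)
29: miss, evict 22, frames (50 49 78 29)
16: miss, evict 50, frames (49 78 29 16)
49: hit
16: hit
49: hit
29: hit
50: miss, evict 49, frames (78 29 16 50)
49: miss, evict 78, frames (29 16 50 49)
22: miss, evict 29, frames (16 50 49 22)
Page faults: 11.

11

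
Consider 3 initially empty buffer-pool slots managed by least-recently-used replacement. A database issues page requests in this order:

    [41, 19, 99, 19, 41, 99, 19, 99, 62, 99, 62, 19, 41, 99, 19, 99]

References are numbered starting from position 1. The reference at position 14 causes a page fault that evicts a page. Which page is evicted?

pos 1: 41 -> fault, frames [41]
pos 2: 19 -> fault, frames [41, 19]
pos 3: 99 -> fault, frames [41, 19, 99]
pos 4: 19 -> hit
pos 5: 41 -> hit
pos 6: 99 -> hit
pos 7: 19 -> hit
pos 8: 99 -> hit
pos 9: 62 -> fault, evict 41, frames [19, 99, 62]
pos 10: 99 -> hit
pos 11: 62 -> hit
pos 12: 19 -> hit
pos 13: 41 -> fault, evict 99, frames [62, 19, 41]
pos 14: 99 -> fault, evict 62, frames [19, 41, 99]
At position 14, page 62 is evicted.

62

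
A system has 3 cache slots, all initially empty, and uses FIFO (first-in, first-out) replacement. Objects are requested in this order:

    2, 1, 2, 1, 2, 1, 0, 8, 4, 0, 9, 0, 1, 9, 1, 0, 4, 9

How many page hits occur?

2: miss, frames (2)
1: miss, frames (2 1)
2: hit
1: hit
2: hit
1: hit
0: miss, frames (2 1 0)
8: miss, evict 2, frames (1 0 8)
4: miss, evict 1, frames (0 8 4)
0: hit
9: miss, evict 0, frames (8 4 9)
0: miss, evict 8, frames (4 9 0)
1: miss, evict 4, frames (9 0 1)
9: hit
1: hit
0: hit
4: miss, evict 9, frames (0 1 4)
9: miss, evict 0, frames (1 4 9)
Hits: 8.

8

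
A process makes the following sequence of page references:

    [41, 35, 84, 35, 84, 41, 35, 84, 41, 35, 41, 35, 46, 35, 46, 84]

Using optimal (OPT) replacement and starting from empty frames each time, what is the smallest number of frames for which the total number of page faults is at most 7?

3

f=1: 16 faults
f=2: 8 faults
f=3: 4 faults
f=4: 4 faults
Smallest f with faults ≤ 7 is 3.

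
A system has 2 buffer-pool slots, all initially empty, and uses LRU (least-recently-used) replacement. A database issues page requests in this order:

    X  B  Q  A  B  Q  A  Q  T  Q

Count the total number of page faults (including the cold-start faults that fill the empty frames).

X -> miss, frames {X}
B -> miss, frames {X,B}
Q -> miss, evict X, frames {B,Q}
A -> miss, evict B, frames {Q,A}
B -> miss, evict Q, frames {A,B}
Q -> miss, evict A, frames {B,Q}
A -> miss, evict B, frames {Q,A}
Q -> hit
T -> miss, evict A, frames {Q,T}
Q -> hit
Page faults: 8.

8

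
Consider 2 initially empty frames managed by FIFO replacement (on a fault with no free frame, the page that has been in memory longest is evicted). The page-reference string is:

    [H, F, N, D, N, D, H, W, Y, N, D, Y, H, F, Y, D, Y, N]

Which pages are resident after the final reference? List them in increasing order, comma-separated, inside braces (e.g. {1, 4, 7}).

{D, N}

H -> fault, frames (H)
F -> fault, frames (H F)
N -> fault, evict H, frames (F N)
D -> fault, evict F, frames (N D)
N -> hit
D -> hit
H -> fault, evict N, frames (D H)
W -> fault, evict D, frames (H W)
Y -> fault, evict H, frames (W Y)
N -> fault, evict W, frames (Y N)
D -> fault, evict Y, frames (N D)
Y -> fault, evict N, frames (D Y)
H -> fault, evict D, frames (Y H)
F -> fault, evict Y, frames (H F)
Y -> fault, evict H, frames (F Y)
D -> fault, evict F, frames (Y D)
Y -> hit
N -> fault, evict Y, frames (D N)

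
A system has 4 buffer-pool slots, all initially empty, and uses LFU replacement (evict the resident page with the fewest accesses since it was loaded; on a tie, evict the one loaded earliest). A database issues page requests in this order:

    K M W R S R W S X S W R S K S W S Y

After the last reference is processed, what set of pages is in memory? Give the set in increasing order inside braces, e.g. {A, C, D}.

{R, S, W, Y}

K -> fault, frames (K)
M -> fault, frames (K M)
W -> fault, frames (K M W)
R -> fault, frames (K M W R)
S -> fault, evict K, frames (M W R S)
R -> hit
W -> hit
S -> hit
X -> fault, evict M, frames (W R S X)
S -> hit
W -> hit
R -> hit
S -> hit
K -> fault, evict X, frames (W R S K)
S -> hit
W -> hit
S -> hit
Y -> fault, evict K, frames (W R S Y)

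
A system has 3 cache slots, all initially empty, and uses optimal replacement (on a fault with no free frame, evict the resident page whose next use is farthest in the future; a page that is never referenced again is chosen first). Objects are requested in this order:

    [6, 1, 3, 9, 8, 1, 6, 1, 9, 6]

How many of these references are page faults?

6

6 → fault, frames [6]
1 → fault, frames [6, 1]
3 → fault, frames [6, 1, 3]
9 → fault, evict 3, frames [6, 1, 9]
8 → fault, evict 9, frames [6, 1, 8]
1 → hit
6 → hit
1 → hit
9 → fault, evict 8, frames [6, 1, 9]
6 → hit
Page faults: 6.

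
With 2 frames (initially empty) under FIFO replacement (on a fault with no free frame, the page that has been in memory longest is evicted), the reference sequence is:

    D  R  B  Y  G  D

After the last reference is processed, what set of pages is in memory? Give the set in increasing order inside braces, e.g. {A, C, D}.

D → fault, frames (D)
R → fault, frames (D R)
B → fault, evict D, frames (R B)
Y → fault, evict R, frames (B Y)
G → fault, evict B, frames (Y G)
D → fault, evict Y, frames (G D)

{D, G}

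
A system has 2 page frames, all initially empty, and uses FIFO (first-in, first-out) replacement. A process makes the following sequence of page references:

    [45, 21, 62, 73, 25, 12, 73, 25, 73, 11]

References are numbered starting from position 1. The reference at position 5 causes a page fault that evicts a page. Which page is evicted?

62

pos 1: 45 → fault, frames (45)
pos 2: 21 → fault, frames (45 21)
pos 3: 62 → fault, evict 45, frames (21 62)
pos 4: 73 → fault, evict 21, frames (62 73)
pos 5: 25 → fault, evict 62, frames (73 25)
At position 5, page 62 is evicted.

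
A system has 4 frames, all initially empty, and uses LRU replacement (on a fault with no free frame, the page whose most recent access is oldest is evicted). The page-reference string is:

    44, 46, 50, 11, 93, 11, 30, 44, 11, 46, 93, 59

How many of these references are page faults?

44 → fault, frames (44)
46 → fault, frames (44 46)
50 → fault, frames (44 46 50)
11 → fault, frames (44 46 50 11)
93 → fault, evict 44, frames (46 50 11 93)
11 → hit
30 → fault, evict 46, frames (50 93 11 30)
44 → fault, evict 50, frames (93 11 30 44)
11 → hit
46 → fault, evict 93, frames (30 44 11 46)
93 → fault, evict 30, frames (44 11 46 93)
59 → fault, evict 44, frames (11 46 93 59)
Page faults: 10.

10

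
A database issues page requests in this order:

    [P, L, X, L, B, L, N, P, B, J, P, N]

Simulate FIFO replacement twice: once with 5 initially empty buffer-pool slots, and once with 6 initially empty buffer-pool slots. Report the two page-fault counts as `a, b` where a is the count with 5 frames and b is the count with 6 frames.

7, 6

5 frames: F F F . F . F . . F F . → 7 faults.
6 frames: F F F . F . F . . F . . → 6 faults.
6 < 7: adding a frame reduced faults, as is typical.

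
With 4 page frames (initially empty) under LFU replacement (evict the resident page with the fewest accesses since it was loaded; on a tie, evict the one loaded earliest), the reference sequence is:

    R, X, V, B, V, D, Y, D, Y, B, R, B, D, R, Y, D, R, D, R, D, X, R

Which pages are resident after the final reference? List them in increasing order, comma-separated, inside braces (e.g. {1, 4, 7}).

{D, R, X, Y}

R → fault, frames (R)
X → fault, frames (R X)
V → fault, frames (R X V)
B → fault, frames (R X V B)
V → hit
D → fault, evict R, frames (X V B D)
Y → fault, evict X, frames (V B D Y)
D → hit
Y → hit
B → hit
R → fault, evict V, frames (B D Y R)
B → hit
D → hit
R → hit
Y → hit
D → hit
R → hit
D → hit
R → hit
D → hit
X → fault, evict B, frames (D Y R X)
R → hit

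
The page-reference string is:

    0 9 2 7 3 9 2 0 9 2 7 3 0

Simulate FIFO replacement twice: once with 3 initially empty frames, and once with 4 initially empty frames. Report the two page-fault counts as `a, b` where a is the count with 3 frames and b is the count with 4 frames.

10, 11

3 frames: F F F F F F F F . . F F . → 10 faults.
4 frames: F F F F F . . F F F F F F → 11 faults.
11 > 10: adding a frame increased faults — Belady's anomaly.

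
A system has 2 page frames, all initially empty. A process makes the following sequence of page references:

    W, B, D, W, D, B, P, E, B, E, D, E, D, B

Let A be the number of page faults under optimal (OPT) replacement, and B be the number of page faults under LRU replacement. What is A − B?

-2

Under OPT: F F F . . F F F . . F . . F → 8 faults.
Under LRU: F F F F . F F F F . F . . F → 10 faults.
A − B = 8 − 10 = -2.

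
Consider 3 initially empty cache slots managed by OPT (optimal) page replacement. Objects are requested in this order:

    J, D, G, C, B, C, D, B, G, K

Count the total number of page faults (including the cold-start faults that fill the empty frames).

J -> fault, frames (J)
D -> fault, frames (J D)
G -> fault, frames (J D G)
C -> fault, evict J, frames (D G C)
B -> fault, evict G, frames (D C B)
C -> hit
D -> hit
B -> hit
G -> fault, evict B, frames (D C G)
K -> fault, evict G, frames (D C K)
Page faults: 7.

7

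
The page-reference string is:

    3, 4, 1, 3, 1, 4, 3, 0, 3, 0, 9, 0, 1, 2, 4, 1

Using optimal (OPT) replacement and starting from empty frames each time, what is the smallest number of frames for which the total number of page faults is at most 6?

4

f=1: 16 faults
f=2: 9 faults
f=3: 7 faults
f=4: 6 faults
f=5: 6 faults
f=6: 6 faults
Smallest f with faults ≤ 6 is 4.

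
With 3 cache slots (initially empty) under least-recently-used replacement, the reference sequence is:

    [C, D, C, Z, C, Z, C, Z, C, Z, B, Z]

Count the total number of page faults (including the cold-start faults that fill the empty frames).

C -> fault, frames (C)
D -> fault, frames (C D)
C -> hit
Z -> fault, frames (D C Z)
C -> hit
Z -> hit
C -> hit
Z -> hit
C -> hit
Z -> hit
B -> fault, evict D, frames (C Z B)
Z -> hit
Page faults: 4.

4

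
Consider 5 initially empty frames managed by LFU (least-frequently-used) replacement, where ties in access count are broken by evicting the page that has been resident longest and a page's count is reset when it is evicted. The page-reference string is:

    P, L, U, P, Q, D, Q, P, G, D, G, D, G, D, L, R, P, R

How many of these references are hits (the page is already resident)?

10

P: fault, frames {P}
L: fault, frames {P,L}
U: fault, frames {P,L,U}
P: hit
Q: fault, frames {P,L,U,Q}
D: fault, frames {P,L,U,Q,D}
Q: hit
P: hit
G: fault, evict L, frames {P,U,Q,D,G}
D: hit
G: hit
D: hit
G: hit
D: hit
L: fault, evict U, frames {P,Q,D,G,L}
R: fault, evict L, frames {P,Q,D,G,R}
P: hit
R: hit
Hits: 10.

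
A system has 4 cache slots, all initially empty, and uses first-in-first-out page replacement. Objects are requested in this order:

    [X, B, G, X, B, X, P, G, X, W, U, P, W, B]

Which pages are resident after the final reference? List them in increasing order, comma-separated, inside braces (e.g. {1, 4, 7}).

{B, P, U, W}

X → fault, frames [X]
B → fault, frames [X, B]
G → fault, frames [X, B, G]
X → hit
B → hit
X → hit
P → fault, frames [X, B, G, P]
G → hit
X → hit
W → fault, evict X, frames [B, G, P, W]
U → fault, evict B, frames [G, P, W, U]
P → hit
W → hit
B → fault, evict G, frames [P, W, U, B]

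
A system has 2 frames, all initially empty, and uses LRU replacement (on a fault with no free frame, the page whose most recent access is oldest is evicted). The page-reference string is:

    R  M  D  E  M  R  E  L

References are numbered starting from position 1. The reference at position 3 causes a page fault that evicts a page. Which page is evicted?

pos 1: R -> fault, frames {R}
pos 2: M -> fault, frames {R,M}
pos 3: D -> fault, evict R, frames {M,D}
At position 3, page R is evicted.

R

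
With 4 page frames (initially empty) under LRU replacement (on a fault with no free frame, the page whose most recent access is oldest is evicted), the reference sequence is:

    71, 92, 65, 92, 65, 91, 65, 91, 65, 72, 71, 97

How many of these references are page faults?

71: fault, frames (71)
92: fault, frames (71 92)
65: fault, frames (71 92 65)
92: hit
65: hit
91: fault, frames (71 92 65 91)
65: hit
91: hit
65: hit
72: fault, evict 71, frames (92 91 65 72)
71: fault, evict 92, frames (91 65 72 71)
97: fault, evict 91, frames (65 72 71 97)
Page faults: 7.

7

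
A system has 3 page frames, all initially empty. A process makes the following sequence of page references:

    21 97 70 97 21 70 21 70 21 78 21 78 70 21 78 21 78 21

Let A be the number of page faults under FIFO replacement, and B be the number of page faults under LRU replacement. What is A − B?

1

Under FIFO: F F F . . . . . . F F . . . . . . . → 5 faults.
Under LRU: F F F . . . . . . F . . . . . . . . → 4 faults.
A − B = 5 − 4 = 1.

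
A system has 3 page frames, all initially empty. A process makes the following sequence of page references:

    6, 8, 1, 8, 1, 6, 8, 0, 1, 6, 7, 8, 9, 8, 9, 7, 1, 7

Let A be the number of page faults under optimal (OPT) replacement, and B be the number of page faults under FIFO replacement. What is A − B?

Under OPT: F F F . . . . F . . F F F . . . F . → 8 faults.
Under FIFO: F F F . . . . F . F F F F . . . F F → 10 faults.
A − B = 8 − 10 = -2.

-2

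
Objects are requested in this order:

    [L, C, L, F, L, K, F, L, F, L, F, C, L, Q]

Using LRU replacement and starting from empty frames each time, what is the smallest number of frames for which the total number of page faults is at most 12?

f=1: 14 faults
f=2: 9 faults
f=3: 6 faults
f=4: 5 faults
f=5: 5 faults
Smallest f with faults ≤ 12 is 2.

2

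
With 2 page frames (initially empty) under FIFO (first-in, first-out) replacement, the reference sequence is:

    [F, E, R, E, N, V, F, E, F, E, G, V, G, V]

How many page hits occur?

5

F: fault, frames (F)
E: fault, frames (F E)
R: fault, evict F, frames (E R)
E: hit
N: fault, evict E, frames (R N)
V: fault, evict R, frames (N V)
F: fault, evict N, frames (V F)
E: fault, evict V, frames (F E)
F: hit
E: hit
G: fault, evict F, frames (E G)
V: fault, evict E, frames (G V)
G: hit
V: hit
Hits: 5.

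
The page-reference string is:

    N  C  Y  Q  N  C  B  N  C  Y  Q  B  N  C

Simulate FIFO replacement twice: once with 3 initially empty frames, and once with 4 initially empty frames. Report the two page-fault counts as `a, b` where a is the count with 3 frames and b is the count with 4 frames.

3 frames: F F F F F F F . . F F . F F → 11 faults.
4 frames: F F F F . . F F F F F F F F → 12 faults.
12 > 11: adding a frame increased faults — Belady's anomaly.

11, 12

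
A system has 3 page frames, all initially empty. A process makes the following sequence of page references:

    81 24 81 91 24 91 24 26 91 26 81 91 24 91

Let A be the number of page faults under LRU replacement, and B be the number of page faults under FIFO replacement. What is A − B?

Under LRU: F F . F . . . F . . F . F . → 6 faults.
Under FIFO: F F . F . . . F . . F . F F → 7 faults.
A − B = 6 − 7 = -1.

-1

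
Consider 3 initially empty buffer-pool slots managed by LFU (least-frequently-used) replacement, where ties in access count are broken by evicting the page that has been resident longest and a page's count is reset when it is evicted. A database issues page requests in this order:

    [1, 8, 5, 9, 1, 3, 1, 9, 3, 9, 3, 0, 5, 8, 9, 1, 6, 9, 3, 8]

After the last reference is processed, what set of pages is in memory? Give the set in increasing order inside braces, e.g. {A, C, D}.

1: miss, frames (1)
8: miss, frames (1 8)
5: miss, frames (1 8 5)
9: miss, evict 1, frames (8 5 9)
1: miss, evict 8, frames (5 9 1)
3: miss, evict 5, frames (9 1 3)
1: hit
9: hit
3: hit
9: hit
3: hit
0: miss, evict 1, frames (9 3 0)
5: miss, evict 0, frames (9 3 5)
8: miss, evict 5, frames (9 3 8)
9: hit
1: miss, evict 8, frames (9 3 1)
6: miss, evict 1, frames (9 3 6)
9: hit
3: hit
8: miss, evict 6, frames (9 3 8)

{3, 8, 9}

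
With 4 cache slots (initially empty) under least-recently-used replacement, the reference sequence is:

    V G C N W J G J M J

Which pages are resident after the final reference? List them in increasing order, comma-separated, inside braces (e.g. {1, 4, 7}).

V -> fault, frames (V)
G -> fault, frames (V G)
C -> fault, frames (V G C)
N -> fault, frames (V G C N)
W -> fault, evict V, frames (G C N W)
J -> fault, evict G, frames (C N W J)
G -> fault, evict C, frames (N W J G)
J -> hit
M -> fault, evict N, frames (W G J M)
J -> hit

{G, J, M, W}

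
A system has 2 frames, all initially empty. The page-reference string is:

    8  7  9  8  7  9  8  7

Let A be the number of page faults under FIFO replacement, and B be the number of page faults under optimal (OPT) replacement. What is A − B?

3

Under FIFO: F F F F F F F F → 8 faults.
Under OPT: F F F . F . F . → 5 faults.
A − B = 8 − 5 = 3.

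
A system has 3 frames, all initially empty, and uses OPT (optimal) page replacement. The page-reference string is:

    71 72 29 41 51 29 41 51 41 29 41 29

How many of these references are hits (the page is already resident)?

7

71 → fault, frames {71}
72 → fault, frames {71,72}
29 → fault, frames {71,72,29}
41 → fault, evict 72, frames {71,29,41}
51 → fault, evict 71, frames {29,41,51}
29 → hit
41 → hit
51 → hit
41 → hit
29 → hit
41 → hit
29 → hit
Hits: 7.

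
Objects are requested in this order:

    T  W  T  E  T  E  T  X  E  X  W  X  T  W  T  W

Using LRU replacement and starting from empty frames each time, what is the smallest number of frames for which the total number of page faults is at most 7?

f=1: 16 faults
f=2: 8 faults
f=3: 6 faults
f=4: 4 faults
Smallest f with faults ≤ 7 is 3.

3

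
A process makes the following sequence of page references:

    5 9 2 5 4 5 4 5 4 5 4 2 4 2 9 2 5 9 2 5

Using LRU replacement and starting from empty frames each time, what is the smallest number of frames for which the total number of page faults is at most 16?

f=1: 20 faults
f=2: 11 faults
f=3: 6 faults
f=4: 4 faults
Smallest f with faults ≤ 16 is 2.

2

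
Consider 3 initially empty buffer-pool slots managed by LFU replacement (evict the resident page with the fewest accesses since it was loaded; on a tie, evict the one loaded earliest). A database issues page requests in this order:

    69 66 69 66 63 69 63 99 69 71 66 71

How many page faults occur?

69 → miss, frames {69}
66 → miss, frames {69,66}
69 → hit
66 → hit
63 → miss, frames {69,66,63}
69 → hit
63 → hit
99 → miss, evict 66, frames {69,63,99}
69 → hit
71 → miss, evict 99, frames {69,63,71}
66 → miss, evict 71, frames {69,63,66}
71 → miss, evict 66, frames {69,63,71}
Page faults: 7.

7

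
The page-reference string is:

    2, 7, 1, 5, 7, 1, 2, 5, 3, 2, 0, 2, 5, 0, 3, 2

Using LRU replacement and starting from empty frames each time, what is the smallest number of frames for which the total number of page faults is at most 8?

f=1: 16 faults
f=2: 15 faults
f=3: 11 faults
f=4: 6 faults
f=5: 6 faults
f=6: 6 faults
Smallest f with faults ≤ 8 is 4.

4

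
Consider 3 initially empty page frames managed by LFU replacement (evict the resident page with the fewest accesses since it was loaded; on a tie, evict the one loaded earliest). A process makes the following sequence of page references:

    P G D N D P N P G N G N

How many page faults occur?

6

P: miss, frames {P}
G: miss, frames {P,G}
D: miss, frames {P,G,D}
N: miss, evict P, frames {G,D,N}
D: hit
P: miss, evict G, frames {D,N,P}
N: hit
P: hit
G: miss, evict D, frames {N,P,G}
N: hit
G: hit
N: hit
Page faults: 6.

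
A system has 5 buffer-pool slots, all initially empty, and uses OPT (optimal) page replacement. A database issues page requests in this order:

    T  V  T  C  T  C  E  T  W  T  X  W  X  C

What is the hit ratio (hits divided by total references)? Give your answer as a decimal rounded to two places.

T -> fault, frames (T)
V -> fault, frames (T V)
T -> hit
C -> fault, frames (T V C)
T -> hit
C -> hit
E -> fault, frames (T V C E)
T -> hit
W -> fault, frames (T V C E W)
T -> hit
X -> fault, evict E, frames (T V C W X)
W -> hit
X -> hit
C -> hit
Hits: 8 of 14 references → 8/14 = 0.5714.

0.57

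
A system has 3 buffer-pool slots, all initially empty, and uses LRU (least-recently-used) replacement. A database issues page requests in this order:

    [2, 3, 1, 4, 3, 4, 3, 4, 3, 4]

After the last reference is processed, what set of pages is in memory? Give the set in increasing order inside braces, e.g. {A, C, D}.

2 → fault, frames [2]
3 → fault, frames [2, 3]
1 → fault, frames [2, 3, 1]
4 → fault, evict 2, frames [3, 1, 4]
3 → hit
4 → hit
3 → hit
4 → hit
3 → hit
4 → hit

{1, 3, 4}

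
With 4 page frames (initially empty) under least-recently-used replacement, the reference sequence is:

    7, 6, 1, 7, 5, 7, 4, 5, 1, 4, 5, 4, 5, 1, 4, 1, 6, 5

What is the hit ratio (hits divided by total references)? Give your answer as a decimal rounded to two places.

0.67

7: fault, frames {7}
6: fault, frames {7,6}
1: fault, frames {7,6,1}
7: hit
5: fault, frames {6,1,7,5}
7: hit
4: fault, evict 6, frames {1,5,7,4}
5: hit
1: hit
4: hit
5: hit
4: hit
5: hit
1: hit
4: hit
1: hit
6: fault, evict 7, frames {5,4,1,6}
5: hit
Hits: 12 of 18 references → 12/18 = 0.6667.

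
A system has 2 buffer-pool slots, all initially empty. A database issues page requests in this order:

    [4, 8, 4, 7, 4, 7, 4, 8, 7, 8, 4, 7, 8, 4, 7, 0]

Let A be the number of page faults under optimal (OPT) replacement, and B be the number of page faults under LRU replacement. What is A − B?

Under OPT: F F . F . . . F . . F . F . F F → 8 faults.
Under LRU: F F . F . . . F F . F F F F F F → 11 faults.
A − B = 8 − 11 = -3.

-3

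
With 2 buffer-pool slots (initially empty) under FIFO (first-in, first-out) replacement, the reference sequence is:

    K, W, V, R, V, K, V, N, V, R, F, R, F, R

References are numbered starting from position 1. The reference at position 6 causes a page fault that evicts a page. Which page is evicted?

V

pos 1: K → miss, frames (K)
pos 2: W → miss, frames (K W)
pos 3: V → miss, evict K, frames (W V)
pos 4: R → miss, evict W, frames (V R)
pos 5: V → hit
pos 6: K → miss, evict V, frames (R K)
At position 6, page V is evicted.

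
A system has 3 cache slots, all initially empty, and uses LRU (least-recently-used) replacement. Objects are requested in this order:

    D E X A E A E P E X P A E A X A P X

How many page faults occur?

D -> fault, frames (D)
E -> fault, frames (D E)
X -> fault, frames (D E X)
A -> fault, evict D, frames (E X A)
E -> hit
A -> hit
E -> hit
P -> fault, evict X, frames (A E P)
E -> hit
X -> fault, evict A, frames (P E X)
P -> hit
A -> fault, evict E, frames (X P A)
E -> fault, evict X, frames (P A E)
A -> hit
X -> fault, evict P, frames (E A X)
A -> hit
P -> fault, evict E, frames (X A P)
X -> hit
Page faults: 10.

10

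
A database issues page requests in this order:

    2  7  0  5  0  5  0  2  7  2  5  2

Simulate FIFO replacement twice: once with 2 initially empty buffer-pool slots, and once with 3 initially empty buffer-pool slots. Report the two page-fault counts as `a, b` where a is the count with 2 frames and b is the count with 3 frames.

2 frames: F F F F . . . F F . F F → 8 faults.
3 frames: F F F F . . . F F . . . → 6 faults.
6 < 8: adding a frame reduced faults, as is typical.

8, 6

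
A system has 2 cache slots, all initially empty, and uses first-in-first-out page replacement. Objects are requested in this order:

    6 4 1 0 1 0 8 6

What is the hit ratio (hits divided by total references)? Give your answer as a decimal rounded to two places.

0.25

6 → fault, frames {6}
4 → fault, frames {6,4}
1 → fault, evict 6, frames {4,1}
0 → fault, evict 4, frames {1,0}
1 → hit
0 → hit
8 → fault, evict 1, frames {0,8}
6 → fault, evict 0, frames {8,6}
Hits: 2 of 8 references → 2/8 = 0.2500.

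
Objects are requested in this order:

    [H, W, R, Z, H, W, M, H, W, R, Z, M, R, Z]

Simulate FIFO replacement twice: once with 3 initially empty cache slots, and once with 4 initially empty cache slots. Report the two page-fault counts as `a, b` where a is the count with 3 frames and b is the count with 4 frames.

9, 10

3 frames: F F F F F F F . . F F . . . → 9 faults.
4 frames: F F F F . . F F F F F F . . → 10 faults.
10 > 9: adding a frame increased faults — Belady's anomaly.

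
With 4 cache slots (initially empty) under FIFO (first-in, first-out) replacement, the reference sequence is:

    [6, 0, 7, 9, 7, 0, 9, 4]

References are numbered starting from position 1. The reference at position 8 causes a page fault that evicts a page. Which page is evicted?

pos 1: 6: fault, frames [6]
pos 2: 0: fault, frames [6, 0]
pos 3: 7: fault, frames [6, 0, 7]
pos 4: 9: fault, frames [6, 0, 7, 9]
pos 5: 7: hit
pos 6: 0: hit
pos 7: 9: hit
pos 8: 4: fault, evict 6, frames [0, 7, 9, 4]
At position 8, page 6 is evicted.

6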